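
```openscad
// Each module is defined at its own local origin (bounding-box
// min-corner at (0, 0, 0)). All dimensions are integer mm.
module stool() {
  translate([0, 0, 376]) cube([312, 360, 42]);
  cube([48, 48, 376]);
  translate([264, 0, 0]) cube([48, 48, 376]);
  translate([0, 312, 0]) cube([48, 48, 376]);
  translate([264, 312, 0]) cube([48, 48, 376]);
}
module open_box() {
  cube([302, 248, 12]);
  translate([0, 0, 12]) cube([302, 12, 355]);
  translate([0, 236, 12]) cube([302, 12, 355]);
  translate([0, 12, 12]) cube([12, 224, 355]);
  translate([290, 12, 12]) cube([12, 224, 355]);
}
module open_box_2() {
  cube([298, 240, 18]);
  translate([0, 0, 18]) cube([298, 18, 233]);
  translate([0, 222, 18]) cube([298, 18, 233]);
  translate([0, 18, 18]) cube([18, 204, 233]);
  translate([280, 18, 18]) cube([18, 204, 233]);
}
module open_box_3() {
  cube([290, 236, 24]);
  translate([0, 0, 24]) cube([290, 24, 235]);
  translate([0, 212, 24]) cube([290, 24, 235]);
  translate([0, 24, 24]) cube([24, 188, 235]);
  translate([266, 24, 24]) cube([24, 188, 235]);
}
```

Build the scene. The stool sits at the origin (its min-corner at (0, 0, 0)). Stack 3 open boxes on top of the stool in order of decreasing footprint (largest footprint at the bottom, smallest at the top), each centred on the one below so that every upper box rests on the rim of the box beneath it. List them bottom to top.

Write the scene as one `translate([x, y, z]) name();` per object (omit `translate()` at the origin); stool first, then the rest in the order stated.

stool();
translate([5, 56, 418]) open_box();
translate([7, 60, 785]) open_box_2();
translate([11, 62, 1036]) open_box_3();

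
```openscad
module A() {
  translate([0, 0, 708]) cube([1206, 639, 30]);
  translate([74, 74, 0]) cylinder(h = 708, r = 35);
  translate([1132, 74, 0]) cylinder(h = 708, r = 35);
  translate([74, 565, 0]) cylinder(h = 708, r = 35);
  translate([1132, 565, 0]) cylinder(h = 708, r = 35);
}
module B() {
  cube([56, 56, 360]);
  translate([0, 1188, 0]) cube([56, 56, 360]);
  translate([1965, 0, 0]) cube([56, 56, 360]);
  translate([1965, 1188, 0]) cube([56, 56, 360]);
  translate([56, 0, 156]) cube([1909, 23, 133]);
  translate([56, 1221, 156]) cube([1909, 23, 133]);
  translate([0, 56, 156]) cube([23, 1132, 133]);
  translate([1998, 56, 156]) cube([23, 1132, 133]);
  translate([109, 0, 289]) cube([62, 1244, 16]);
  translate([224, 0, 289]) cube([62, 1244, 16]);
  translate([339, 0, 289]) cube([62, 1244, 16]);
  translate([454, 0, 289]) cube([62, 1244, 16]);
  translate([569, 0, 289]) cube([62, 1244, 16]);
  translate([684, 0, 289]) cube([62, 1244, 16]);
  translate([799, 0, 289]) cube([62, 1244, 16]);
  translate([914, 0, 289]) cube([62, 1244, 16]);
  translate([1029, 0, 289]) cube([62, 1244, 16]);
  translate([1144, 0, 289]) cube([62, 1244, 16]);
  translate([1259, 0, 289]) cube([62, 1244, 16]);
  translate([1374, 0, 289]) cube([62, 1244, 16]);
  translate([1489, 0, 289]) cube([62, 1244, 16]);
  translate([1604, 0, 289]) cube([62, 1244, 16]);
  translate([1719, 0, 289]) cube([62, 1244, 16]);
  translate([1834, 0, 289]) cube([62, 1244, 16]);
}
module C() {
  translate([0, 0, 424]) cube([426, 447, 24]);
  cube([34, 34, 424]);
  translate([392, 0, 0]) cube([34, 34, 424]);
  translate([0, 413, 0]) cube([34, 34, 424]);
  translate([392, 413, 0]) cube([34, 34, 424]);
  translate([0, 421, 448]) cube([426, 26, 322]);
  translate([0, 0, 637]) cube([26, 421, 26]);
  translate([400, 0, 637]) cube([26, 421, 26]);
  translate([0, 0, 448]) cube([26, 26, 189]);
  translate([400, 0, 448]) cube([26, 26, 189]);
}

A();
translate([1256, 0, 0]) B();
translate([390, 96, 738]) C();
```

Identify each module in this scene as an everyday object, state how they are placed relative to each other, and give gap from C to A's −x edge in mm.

A is a table. B is a bed frame. C is a chair. The bed frame is on the floor beside the table on its +x side. The chair is on top of the table, centred. The gap from the chair to the table's −x edge is 390 mm.

The chair's min-x is at 390; the table's min-x is 0; gap = 390 mm.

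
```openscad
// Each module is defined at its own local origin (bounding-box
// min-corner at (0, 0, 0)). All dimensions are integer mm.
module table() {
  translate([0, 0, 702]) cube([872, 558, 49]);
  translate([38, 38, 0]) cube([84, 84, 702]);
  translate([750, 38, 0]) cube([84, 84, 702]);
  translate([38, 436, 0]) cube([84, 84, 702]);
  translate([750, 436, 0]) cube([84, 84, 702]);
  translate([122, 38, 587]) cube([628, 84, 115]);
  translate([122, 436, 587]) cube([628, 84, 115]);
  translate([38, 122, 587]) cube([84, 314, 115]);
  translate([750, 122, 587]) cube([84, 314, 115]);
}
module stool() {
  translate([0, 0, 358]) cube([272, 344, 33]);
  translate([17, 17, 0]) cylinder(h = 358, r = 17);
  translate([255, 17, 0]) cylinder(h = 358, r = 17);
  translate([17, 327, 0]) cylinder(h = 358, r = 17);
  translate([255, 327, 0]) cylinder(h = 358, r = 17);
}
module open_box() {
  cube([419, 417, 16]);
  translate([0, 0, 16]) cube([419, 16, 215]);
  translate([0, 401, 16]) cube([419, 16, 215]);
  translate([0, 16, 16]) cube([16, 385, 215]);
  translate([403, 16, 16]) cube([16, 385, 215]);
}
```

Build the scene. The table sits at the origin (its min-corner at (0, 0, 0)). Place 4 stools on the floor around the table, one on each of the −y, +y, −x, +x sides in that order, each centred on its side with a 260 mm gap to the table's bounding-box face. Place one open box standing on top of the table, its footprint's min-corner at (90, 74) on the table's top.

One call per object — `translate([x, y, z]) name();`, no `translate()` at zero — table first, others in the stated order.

table();
translate([300, -604, 0]) stool();
translate([300, 818, 0]) stool();
translate([-532, 107, 0]) stool();
translate([1132, 107, 0]) stool();
translate([90, 74, 751]) open_box();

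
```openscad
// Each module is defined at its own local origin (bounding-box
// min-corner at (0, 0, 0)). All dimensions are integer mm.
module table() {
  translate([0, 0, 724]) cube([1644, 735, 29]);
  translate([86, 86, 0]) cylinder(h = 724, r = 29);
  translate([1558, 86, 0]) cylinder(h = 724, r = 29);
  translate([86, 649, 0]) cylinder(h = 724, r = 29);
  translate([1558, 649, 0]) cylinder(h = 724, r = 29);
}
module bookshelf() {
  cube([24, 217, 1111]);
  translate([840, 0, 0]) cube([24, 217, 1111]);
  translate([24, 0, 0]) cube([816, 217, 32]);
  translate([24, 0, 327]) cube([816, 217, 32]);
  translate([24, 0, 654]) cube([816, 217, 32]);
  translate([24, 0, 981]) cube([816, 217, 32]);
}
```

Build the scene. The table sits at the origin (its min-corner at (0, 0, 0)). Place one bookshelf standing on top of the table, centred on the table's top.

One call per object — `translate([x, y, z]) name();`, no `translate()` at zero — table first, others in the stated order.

table();
translate([390, 259, 753]) bookshelf();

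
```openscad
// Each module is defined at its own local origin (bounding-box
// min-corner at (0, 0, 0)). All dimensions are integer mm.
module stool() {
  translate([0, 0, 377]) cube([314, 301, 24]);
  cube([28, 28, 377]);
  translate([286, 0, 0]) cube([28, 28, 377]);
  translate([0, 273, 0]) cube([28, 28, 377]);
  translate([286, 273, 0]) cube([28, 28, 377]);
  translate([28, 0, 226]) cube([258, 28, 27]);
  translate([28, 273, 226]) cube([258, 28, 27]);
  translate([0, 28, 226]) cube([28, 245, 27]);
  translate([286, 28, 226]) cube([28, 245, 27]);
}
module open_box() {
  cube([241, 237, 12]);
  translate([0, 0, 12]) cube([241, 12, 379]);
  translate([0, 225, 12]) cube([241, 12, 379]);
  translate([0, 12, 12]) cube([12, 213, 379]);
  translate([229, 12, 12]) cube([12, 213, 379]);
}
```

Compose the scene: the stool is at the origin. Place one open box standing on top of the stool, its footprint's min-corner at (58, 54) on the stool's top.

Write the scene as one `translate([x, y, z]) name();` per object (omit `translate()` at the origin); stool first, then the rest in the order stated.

stool();
translate([58, 54, 401]) open_box();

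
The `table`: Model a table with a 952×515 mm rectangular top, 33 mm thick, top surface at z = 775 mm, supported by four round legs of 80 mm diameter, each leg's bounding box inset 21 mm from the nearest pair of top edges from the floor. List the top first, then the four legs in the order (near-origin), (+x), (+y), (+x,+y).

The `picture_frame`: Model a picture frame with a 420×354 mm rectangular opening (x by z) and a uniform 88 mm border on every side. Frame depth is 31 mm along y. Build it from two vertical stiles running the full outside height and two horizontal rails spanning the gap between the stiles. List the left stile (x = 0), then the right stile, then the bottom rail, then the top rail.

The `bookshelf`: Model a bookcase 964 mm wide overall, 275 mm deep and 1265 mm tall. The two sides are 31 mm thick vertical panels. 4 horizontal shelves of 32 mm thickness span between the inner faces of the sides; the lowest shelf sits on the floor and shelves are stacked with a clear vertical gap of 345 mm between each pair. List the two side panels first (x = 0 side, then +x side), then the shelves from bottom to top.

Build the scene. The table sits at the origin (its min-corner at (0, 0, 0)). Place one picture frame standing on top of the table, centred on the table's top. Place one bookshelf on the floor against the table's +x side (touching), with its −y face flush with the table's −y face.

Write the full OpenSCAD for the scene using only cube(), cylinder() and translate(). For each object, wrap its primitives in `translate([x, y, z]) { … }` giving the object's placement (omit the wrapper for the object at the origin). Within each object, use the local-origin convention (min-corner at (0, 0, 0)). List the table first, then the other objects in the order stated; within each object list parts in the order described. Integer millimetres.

translate([0, 0, 742]) cube([952, 515, 33]);
translate([61, 61, 0]) cylinder(h = 742, r = 40);
translate([891, 61, 0]) cylinder(h = 742, r = 40);
translate([61, 454, 0]) cylinder(h = 742, r = 40);
translate([891, 454, 0]) cylinder(h = 742, r = 40);
translate([178, 242, 775]) {
  cube([88, 31, 530]);
  translate([508, 0, 0]) cube([88, 31, 530]);
  translate([88, 0, 0]) cube([420, 31, 88]);
  translate([88, 0, 442]) cube([420, 31, 88]);
}
translate([952, 0, 0]) {
  cube([31, 275, 1265]);
  translate([933, 0, 0]) cube([31, 275, 1265]);
  translate([31, 0, 0]) cube([902, 275, 32]);
  translate([31, 0, 377]) cube([902, 275, 32]);
  translate([31, 0, 754]) cube([902, 275, 32]);
  translate([31, 0, 1131]) cube([902, 275, 32]);
}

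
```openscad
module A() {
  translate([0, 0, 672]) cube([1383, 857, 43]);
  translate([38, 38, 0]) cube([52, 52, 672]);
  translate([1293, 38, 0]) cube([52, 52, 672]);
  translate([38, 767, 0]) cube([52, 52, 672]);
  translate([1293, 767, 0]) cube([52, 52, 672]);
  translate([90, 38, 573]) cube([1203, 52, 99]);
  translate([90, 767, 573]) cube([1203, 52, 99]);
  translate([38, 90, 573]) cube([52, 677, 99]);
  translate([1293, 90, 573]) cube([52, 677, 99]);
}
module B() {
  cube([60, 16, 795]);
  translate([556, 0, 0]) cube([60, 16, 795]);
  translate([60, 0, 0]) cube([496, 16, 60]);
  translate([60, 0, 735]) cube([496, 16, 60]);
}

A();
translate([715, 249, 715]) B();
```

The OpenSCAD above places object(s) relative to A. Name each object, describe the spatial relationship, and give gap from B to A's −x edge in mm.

A is a table. B is a picture frame. The picture frame is on top of the table. The gap from the picture frame to the table's −x edge is 715 mm.

The picture frame's min-x is at 715; the table's min-x is 0; gap = 715 mm.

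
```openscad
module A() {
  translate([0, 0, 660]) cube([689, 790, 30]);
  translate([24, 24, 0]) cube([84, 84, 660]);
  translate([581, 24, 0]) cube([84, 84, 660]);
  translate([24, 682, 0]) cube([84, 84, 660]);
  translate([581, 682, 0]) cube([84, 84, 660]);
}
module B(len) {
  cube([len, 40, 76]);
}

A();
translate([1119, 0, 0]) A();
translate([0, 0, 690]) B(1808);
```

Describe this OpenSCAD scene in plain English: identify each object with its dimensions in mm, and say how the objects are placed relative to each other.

A is a table with a 689×790 mm rectangular top, 30 mm thick, top surface at z = 690 mm, supported by four 84×84 mm square legs, each inset 24 mm from the nearest pair of top edges, running from the floor.

B is a rectangular beam 1808 mm long (x), 40 mm deep (y), 76 mm thick (z).

The beam spans the tops of two tables placed 430 mm apart, resting at z = 690 mm.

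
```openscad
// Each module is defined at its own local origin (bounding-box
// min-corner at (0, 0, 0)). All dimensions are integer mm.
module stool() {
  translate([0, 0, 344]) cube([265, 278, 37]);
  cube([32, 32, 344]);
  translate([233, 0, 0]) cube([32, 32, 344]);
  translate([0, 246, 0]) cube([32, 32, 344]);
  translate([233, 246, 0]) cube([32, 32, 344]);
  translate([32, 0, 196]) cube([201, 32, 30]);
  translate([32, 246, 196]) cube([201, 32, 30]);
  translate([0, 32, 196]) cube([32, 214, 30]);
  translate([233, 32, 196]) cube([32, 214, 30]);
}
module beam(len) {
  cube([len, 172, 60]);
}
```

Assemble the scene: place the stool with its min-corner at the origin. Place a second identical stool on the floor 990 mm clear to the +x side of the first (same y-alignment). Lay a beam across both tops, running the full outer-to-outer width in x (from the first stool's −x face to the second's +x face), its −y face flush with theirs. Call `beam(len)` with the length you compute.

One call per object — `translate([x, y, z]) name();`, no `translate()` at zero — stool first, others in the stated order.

stool();
translate([1255, 0, 0]) stool();
translate([0, 0, 381]) beam(1520);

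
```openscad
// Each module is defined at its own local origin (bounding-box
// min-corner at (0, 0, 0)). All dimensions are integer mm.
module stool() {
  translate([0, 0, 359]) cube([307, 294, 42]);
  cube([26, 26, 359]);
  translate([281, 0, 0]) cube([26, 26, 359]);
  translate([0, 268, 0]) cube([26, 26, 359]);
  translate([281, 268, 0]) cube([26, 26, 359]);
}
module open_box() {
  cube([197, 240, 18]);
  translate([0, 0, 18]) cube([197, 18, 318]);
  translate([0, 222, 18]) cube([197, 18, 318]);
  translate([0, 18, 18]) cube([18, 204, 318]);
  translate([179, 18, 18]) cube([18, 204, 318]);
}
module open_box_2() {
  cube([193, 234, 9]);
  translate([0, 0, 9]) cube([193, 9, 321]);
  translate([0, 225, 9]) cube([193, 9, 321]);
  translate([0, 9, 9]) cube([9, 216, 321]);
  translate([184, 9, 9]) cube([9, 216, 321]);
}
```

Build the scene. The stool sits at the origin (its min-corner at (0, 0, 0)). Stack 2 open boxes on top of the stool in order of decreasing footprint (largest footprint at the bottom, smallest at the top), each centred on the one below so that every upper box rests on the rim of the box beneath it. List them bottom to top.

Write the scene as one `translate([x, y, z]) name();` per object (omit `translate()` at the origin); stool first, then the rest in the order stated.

stool();
translate([55, 27, 401]) open_box();
translate([57, 30, 737]) open_box_2();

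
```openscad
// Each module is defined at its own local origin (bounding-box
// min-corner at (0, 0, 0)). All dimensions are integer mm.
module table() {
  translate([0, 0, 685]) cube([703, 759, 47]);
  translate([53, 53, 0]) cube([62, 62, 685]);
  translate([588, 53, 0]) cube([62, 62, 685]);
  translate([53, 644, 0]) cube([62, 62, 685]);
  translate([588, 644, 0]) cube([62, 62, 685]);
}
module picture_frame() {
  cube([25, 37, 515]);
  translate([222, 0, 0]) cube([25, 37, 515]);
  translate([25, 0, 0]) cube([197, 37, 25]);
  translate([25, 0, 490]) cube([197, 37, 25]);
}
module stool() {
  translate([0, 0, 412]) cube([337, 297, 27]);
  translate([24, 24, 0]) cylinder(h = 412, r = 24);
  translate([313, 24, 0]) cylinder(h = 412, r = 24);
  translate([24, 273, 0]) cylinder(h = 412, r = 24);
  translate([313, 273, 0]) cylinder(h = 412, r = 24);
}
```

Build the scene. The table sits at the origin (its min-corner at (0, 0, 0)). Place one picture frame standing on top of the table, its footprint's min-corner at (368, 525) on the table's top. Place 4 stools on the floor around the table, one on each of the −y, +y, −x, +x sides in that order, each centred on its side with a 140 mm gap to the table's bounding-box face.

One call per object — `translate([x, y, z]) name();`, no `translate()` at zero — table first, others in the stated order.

table();
translate([368, 525, 732]) picture_frame();
translate([183, -437, 0]) stool();
translate([183, 899, 0]) stool();
translate([-477, 231, 0]) stool();
translate([843, 231, 0]) stool();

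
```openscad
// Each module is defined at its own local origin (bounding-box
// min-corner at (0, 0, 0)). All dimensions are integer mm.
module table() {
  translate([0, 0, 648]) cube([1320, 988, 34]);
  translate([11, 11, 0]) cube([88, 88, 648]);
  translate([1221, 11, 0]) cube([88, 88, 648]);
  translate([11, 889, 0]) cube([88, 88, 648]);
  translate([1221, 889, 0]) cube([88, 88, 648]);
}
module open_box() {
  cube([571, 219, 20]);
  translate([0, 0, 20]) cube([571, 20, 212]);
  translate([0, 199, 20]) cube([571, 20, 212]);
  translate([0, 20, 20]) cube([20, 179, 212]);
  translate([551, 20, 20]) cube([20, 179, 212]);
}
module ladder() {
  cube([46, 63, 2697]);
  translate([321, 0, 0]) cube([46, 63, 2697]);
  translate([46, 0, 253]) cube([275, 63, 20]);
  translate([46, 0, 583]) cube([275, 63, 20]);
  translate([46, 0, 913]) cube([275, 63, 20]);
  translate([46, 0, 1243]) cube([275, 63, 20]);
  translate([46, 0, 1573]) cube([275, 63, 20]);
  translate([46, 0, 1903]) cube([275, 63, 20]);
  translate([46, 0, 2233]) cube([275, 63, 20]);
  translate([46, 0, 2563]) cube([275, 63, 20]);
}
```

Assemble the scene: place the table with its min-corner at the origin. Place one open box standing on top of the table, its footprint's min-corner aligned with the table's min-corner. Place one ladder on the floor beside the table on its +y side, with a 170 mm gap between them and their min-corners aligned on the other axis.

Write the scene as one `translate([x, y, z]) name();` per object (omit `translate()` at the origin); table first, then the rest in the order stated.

table();
translate([0, 0, 682]) open_box();
translate([0, 1158, 0]) ladder();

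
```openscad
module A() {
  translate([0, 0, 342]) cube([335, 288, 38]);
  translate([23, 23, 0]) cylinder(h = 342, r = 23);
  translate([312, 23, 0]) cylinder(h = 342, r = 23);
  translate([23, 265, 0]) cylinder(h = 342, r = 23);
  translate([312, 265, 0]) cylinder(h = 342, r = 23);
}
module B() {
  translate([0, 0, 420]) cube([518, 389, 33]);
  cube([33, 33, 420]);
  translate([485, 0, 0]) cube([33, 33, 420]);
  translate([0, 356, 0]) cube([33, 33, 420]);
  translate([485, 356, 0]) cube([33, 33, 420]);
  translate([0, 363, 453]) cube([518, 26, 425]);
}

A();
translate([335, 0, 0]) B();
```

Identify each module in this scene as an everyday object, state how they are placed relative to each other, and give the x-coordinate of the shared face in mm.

The stool's +x face and the chair's −x face are both at x = 335 mm.

A is a stool. B is a chair. The chair is against the stool's +x side, with their −y faces flush. The x-coordinate of the shared face is 335 mm.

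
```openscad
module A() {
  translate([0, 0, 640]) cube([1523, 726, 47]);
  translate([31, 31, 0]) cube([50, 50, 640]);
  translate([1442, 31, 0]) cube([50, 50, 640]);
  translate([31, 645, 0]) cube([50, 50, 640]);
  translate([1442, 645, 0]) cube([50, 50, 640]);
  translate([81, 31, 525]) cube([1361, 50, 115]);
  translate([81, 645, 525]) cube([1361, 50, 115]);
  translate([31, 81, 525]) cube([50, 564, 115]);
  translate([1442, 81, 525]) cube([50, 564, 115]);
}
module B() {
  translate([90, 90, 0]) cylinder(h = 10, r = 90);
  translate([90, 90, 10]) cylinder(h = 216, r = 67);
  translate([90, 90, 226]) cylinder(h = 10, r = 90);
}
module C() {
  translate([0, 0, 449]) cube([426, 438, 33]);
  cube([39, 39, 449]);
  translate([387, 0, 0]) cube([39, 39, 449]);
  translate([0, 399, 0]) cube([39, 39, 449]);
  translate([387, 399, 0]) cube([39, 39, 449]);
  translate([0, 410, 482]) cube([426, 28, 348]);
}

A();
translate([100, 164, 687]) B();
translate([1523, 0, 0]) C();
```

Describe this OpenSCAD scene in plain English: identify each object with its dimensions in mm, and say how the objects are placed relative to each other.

A is a table: top 1523 mm (x) × 726 mm (y), 47 mm thick, upper face at z = 687 mm, on four 50×50 mm square legs, each inset 31 mm from the nearest pair of top edges, running from z = 0 to the bottom of the top. Four apron rails, 50 mm thick and 115 mm tall, run between adjacent legs with their top edges flush with the underside of the top and their outer faces flush with the legs' outer faces.

B is a spool: two coaxial disc flanges of radius 90 mm and thickness 10 mm, joined by a core cylinder of radius 67 mm and height 216 mm. The lower flange rests on z = 0 and the three cylinders share a vertical axis.

C is a chair: 426×438 mm seat, 33 mm thick, top at z = 482 mm, on four 39 mm square corner legs flush with the seat edges. A 28 mm thick backrest slab spans the full seat width, extending 348 mm above the seat top, its back face flush with the seat's +y edge.

The spool is on top of the table. The chair is against the table's +x side, with their −y faces flush.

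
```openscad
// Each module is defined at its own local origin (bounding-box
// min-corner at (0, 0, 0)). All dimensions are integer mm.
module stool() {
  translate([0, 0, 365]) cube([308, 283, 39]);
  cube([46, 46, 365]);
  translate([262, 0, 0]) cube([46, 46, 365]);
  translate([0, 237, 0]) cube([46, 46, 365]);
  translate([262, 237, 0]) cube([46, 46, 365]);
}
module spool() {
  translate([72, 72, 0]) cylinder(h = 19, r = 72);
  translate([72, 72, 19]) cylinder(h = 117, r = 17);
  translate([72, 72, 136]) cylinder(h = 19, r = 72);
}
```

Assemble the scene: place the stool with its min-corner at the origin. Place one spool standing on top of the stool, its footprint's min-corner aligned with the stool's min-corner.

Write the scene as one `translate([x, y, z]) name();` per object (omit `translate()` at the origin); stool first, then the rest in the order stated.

stool();
translate([0, 0, 404]) spool();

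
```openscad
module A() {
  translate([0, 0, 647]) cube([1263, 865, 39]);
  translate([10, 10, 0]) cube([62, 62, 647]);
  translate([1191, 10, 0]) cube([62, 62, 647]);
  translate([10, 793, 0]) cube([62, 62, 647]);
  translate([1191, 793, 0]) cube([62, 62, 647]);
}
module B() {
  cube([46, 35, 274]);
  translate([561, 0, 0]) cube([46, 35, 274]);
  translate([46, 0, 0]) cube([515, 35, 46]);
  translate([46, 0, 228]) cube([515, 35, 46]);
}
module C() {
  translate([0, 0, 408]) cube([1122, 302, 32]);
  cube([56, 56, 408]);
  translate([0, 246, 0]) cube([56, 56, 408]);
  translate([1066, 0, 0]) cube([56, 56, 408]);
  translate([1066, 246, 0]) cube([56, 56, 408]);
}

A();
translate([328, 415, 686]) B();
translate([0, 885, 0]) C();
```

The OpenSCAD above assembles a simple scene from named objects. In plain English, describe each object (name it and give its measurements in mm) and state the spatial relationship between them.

A is a rectangular dining table. The top is 1263×865×39 mm with its upper surface at z = 686 mm. It stands on four 62×62 mm square legs, each inset 10 mm from the nearest pair of top edges, running from the floor to the underside of the top.

B is a picture frame with a 515×182 mm rectangular opening (x by z) and a uniform 46 mm border on every side. Frame depth is 35 mm along y. It is built from two vertical stiles running the full outside height and two horizontal rails spanning the gap between the stiles.

C is a bench: a 1122×302 mm seat slab, 32 mm thick, top at z = 440 mm, on four 56×56 mm square legs flush with the seat corners and standing on z = 0.

The picture frame is on top of the table, centred. The bench is on the floor beside the table on its +y side.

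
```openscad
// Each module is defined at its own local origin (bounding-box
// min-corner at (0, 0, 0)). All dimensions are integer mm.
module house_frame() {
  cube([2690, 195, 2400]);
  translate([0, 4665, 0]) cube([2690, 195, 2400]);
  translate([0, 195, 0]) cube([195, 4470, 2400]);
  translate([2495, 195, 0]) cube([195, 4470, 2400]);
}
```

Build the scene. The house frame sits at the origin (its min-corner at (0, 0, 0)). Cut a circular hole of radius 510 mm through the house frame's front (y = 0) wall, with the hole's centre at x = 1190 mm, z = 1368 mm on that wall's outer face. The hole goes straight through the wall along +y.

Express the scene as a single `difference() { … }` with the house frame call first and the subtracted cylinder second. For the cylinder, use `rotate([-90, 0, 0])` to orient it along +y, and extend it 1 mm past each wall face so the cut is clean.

difference() {
  house_frame();
  translate([1190, -1, 1368]) rotate([-90, 0, 0]) cylinder(h = 197, r = 510);
}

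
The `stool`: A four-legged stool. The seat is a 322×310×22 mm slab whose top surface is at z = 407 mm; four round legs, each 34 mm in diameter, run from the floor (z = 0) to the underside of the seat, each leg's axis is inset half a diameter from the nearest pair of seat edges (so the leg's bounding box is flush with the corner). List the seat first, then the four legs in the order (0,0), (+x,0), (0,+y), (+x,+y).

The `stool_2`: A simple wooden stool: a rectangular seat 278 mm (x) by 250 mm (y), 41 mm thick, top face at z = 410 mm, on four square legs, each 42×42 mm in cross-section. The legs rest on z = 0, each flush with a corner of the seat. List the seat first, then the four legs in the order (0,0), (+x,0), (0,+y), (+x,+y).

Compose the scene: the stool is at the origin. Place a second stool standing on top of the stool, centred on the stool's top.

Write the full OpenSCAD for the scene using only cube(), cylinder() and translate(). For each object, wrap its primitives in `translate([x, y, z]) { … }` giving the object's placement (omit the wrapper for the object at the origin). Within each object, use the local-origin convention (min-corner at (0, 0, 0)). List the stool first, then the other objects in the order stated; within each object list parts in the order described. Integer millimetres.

translate([0, 0, 385]) cube([322, 310, 22]);
translate([17, 17, 0]) cylinder(h = 385, r = 17);
translate([305, 17, 0]) cylinder(h = 385, r = 17);
translate([17, 293, 0]) cylinder(h = 385, r = 17);
translate([305, 293, 0]) cylinder(h = 385, r = 17);
translate([22, 30, 407]) {
  translate([0, 0, 369]) cube([278, 250, 41]);
  cube([42, 42, 369]);
  translate([236, 0, 0]) cube([42, 42, 369]);
  translate([0, 208, 0]) cube([42, 42, 369]);
  translate([236, 208, 0]) cube([42, 42, 369]);
}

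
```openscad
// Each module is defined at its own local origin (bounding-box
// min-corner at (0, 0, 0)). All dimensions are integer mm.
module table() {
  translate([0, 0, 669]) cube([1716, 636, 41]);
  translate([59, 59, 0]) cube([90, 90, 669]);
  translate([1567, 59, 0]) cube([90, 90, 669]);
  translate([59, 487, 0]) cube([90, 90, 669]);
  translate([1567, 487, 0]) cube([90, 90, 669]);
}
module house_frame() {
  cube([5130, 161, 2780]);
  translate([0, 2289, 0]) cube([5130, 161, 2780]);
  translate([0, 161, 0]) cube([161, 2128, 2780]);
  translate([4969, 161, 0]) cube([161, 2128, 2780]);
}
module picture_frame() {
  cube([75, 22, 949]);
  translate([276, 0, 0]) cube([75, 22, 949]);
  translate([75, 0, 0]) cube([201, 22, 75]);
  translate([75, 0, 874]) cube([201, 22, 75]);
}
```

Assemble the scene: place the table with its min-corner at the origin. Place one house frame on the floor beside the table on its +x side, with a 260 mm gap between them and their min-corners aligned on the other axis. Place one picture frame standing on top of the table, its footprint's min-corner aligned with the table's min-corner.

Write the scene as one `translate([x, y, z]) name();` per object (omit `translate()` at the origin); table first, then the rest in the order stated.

table();
translate([1976, 0, 0]) house_frame();
translate([0, 0, 710]) picture_frame();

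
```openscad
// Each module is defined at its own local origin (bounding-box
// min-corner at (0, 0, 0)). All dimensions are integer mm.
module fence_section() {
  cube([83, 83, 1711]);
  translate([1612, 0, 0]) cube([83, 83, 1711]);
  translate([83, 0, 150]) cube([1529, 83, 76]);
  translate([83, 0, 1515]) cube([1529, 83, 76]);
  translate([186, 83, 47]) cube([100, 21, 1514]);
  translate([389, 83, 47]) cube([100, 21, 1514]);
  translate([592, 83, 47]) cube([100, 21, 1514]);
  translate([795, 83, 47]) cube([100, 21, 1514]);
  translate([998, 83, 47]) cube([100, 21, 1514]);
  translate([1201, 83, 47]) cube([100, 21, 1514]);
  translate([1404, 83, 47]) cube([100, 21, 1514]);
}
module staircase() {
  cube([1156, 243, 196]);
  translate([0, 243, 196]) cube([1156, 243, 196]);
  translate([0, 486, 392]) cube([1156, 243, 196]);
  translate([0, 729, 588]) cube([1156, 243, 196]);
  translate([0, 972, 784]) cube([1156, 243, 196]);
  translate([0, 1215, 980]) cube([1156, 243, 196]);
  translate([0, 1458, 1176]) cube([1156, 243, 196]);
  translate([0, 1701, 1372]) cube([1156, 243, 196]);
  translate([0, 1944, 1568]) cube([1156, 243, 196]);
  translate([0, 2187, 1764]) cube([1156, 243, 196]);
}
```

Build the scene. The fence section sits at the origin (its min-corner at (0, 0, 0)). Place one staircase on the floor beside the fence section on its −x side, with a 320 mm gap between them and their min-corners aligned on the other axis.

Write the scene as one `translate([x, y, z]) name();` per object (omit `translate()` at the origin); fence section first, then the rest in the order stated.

fence_section();
translate([-1476, 0, 0]) staircase();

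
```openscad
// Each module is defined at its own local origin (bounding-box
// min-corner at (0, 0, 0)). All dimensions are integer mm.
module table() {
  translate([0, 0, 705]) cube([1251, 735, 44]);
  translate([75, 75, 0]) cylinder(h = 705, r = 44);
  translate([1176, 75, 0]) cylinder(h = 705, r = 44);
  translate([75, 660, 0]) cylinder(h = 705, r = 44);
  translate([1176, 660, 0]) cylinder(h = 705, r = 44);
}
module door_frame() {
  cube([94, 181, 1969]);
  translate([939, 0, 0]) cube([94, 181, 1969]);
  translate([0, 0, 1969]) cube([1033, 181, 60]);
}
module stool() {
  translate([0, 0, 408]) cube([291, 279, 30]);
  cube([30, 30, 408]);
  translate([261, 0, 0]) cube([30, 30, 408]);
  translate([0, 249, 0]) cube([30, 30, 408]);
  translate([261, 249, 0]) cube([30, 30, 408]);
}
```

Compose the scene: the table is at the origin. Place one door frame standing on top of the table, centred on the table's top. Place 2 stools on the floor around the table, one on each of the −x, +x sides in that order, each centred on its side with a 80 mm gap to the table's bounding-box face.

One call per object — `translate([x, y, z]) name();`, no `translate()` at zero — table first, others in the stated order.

table();
translate([109, 277, 749]) door_frame();
translate([-371, 228, 0]) stool();
translate([1331, 228, 0]) stool();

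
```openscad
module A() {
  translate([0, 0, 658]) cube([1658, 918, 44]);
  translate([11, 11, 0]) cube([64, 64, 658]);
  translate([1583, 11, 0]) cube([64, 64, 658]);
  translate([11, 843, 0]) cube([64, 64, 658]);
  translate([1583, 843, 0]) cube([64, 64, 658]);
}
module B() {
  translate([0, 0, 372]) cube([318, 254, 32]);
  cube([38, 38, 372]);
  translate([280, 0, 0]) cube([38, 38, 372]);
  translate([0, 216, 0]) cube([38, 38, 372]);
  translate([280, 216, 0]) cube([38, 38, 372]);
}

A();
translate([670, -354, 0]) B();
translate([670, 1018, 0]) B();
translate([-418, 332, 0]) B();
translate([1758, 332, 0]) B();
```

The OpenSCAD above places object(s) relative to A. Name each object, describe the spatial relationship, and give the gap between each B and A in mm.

A is a table. B is a stool. Four stools sit around the table at the −y, +y, −x, +x sides. The gap between each stool and the table is 100 mm.

Each stool's nearest face is 100 mm from the table's bounding box.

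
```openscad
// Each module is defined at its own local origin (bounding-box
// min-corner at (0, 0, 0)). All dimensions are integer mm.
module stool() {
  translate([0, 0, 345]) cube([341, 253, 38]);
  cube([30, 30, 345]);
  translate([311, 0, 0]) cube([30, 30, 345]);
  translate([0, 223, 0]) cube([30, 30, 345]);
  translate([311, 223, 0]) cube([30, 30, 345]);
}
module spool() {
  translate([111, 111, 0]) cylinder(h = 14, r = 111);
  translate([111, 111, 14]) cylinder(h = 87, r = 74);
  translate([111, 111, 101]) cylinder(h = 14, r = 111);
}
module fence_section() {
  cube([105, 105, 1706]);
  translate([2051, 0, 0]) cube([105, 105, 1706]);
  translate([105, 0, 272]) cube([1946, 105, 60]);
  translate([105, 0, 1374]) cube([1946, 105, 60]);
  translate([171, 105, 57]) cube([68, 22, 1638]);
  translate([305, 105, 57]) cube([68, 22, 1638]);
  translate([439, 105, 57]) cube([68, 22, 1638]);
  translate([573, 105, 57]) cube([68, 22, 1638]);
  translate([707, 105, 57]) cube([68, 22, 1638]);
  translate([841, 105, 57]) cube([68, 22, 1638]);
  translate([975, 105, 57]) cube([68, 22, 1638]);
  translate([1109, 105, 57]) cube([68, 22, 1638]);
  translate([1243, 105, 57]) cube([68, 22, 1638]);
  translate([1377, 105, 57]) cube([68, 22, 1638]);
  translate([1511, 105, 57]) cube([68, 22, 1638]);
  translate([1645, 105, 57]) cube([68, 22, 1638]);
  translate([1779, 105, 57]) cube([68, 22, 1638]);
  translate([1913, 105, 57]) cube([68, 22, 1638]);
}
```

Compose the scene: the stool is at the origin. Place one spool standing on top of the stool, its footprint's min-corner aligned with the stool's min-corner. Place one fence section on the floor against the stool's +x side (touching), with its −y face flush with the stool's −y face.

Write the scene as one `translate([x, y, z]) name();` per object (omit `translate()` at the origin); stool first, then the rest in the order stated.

stool();
translate([0, 0, 383]) spool();
translate([341, 0, 0]) fence_section();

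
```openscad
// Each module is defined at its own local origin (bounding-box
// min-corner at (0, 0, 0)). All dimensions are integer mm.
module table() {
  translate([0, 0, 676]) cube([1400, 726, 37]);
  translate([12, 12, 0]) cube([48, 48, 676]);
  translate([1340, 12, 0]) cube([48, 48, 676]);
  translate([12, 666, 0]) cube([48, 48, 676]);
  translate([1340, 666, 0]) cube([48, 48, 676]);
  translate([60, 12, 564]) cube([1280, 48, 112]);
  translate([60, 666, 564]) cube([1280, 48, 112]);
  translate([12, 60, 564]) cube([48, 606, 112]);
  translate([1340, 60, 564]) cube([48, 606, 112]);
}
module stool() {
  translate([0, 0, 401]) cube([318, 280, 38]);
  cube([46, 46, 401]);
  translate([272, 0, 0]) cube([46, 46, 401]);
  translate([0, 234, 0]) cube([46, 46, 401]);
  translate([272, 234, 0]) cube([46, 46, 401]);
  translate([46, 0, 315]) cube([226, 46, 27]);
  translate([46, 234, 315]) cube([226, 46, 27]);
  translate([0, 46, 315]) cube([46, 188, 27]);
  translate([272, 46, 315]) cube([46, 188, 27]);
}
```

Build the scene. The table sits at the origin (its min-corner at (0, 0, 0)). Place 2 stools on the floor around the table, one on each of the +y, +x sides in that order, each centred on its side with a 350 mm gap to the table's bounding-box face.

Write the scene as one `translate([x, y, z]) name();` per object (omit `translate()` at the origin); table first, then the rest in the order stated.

table();
translate([541, 1076, 0]) stool();
translate([1750, 223, 0]) stool();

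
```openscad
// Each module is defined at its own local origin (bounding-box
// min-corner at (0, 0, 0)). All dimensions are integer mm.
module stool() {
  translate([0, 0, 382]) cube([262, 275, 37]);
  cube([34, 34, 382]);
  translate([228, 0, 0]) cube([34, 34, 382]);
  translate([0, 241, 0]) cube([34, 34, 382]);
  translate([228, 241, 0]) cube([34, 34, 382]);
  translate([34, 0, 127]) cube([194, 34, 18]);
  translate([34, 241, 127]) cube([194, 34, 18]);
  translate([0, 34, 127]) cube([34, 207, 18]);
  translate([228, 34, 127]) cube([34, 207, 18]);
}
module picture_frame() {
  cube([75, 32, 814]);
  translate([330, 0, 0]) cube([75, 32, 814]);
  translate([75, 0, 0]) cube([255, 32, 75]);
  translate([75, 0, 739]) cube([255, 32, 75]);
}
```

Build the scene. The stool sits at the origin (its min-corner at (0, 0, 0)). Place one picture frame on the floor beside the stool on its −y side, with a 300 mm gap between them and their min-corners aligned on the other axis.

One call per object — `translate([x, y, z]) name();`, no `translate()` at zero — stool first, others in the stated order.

stool();
translate([0, -332, 0]) picture_frame();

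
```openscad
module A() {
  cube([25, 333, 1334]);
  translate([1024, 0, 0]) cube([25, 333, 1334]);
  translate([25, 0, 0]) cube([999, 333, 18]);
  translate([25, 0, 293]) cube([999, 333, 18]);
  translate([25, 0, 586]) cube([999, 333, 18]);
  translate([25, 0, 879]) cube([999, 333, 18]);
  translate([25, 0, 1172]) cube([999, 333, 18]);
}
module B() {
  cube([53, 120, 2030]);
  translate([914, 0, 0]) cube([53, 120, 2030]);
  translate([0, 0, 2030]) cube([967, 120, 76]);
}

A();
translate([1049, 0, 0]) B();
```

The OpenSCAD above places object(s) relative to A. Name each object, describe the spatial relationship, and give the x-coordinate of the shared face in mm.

A is a bookshelf. B is a door frame. The door frame is against the bookshelf's +x side, with their −y faces flush. The x-coordinate of the shared face is 1049 mm.

The bookshelf's +x face and the door frame's −x face are both at x = 1049 mm.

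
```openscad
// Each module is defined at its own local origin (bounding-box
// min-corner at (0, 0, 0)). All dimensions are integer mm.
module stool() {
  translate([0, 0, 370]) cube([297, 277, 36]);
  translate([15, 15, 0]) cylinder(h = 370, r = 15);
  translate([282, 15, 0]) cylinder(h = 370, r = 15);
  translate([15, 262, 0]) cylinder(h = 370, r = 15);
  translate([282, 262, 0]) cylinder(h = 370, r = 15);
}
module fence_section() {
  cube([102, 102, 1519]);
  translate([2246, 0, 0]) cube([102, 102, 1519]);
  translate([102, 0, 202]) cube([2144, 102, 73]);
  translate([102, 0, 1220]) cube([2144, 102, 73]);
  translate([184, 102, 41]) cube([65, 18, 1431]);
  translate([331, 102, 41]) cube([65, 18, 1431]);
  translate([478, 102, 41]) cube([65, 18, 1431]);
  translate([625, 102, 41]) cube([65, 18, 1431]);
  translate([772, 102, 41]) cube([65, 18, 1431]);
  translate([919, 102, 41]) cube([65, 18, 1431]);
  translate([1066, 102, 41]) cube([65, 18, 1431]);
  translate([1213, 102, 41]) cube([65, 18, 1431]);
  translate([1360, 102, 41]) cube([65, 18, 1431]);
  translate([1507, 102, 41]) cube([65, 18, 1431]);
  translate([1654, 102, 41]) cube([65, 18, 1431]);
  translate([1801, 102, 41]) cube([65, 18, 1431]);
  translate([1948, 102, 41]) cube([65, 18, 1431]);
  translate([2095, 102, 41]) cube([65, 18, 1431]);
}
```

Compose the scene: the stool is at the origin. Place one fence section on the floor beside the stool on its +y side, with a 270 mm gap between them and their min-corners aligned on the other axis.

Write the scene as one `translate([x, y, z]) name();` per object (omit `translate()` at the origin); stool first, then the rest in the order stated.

stool();
translate([0, 547, 0]) fence_section();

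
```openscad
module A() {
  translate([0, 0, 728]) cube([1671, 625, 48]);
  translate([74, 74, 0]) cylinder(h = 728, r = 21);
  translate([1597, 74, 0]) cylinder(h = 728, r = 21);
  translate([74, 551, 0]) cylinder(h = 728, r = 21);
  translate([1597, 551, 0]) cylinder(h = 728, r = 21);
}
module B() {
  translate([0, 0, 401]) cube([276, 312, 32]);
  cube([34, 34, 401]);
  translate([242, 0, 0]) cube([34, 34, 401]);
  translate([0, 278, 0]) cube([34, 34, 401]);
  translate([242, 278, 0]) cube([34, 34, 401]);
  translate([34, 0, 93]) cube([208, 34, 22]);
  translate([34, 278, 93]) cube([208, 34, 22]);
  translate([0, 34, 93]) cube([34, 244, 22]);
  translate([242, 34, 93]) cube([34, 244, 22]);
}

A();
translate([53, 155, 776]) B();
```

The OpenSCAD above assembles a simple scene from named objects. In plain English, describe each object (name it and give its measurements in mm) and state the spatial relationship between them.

A is a rectangular dining table. The top is 1671×625×48 mm with its upper surface at z = 776 mm. It stands on four round legs of 42 mm diameter, each leg's bounding box inset 53 mm from the nearest pair of top edges, running from the floor to the underside of the top.

B is a four-legged stool. The seat is 276×312 mm, 32 mm thick, top at z = 433 mm. It stands on four square legs, each 34×34 mm in cross-section, from z = 0 to the seat underside, each flush with a corner of the seat. Four stretchers, 34 mm wide and 22 mm tall, connect adjacent legs with their undersides at z = 93 mm, each running between the inner faces of the legs it joins and aligned with the legs' outer faces on the other axis.

The stool is on top of the table.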